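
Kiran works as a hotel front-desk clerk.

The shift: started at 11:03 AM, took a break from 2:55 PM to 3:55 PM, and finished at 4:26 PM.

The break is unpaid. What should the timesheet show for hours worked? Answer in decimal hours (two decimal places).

The shift: 11:03 AM–4:26 PM = 5 h 23 min; less 60 min break → 4 h 23 min

4.38 hours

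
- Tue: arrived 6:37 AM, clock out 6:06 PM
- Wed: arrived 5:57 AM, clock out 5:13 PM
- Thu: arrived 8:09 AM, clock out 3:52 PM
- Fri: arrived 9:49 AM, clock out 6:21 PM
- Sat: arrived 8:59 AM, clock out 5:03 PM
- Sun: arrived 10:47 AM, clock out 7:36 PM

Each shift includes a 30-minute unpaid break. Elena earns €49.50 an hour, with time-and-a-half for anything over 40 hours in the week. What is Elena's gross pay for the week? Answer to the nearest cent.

€2936.59

Tue: 6:37 AM–6:06 PM = 11 h 29 min; less 30 min break → 10 h 59 min
Wed: 5:57 AM–5:13 PM = 11 h 16 min; less 30 min break → 10 h 46 min
Thu: 8:09 AM–3:52 PM = 7 h 43 min; less 30 min break → 7 h 13 min
Fri: 9:49 AM–6:21 PM = 8 h 32 min; less 30 min break → 8 h 2 min
Sat: 8:59 AM–5:03 PM = 8 h 4 min; less 30 min break → 7 h 34 min
Sun: 10:47 AM–7:36 PM = 8 h 49 min; less 30 min break → 8 h 19 min
Total worked: 52 h 53 min = 3173 min.
Regular 40 h 0 min = 2400 min at €49.50/h; overtime 12 h 53 min = 773 min at €74.25/h.
Pay = (2400 × €49.50 + 773 × €74.25) ÷ 60 = €2936.59.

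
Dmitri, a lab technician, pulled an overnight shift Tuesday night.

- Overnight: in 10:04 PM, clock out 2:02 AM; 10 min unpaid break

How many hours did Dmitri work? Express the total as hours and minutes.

Overnight: 10:04 PM → midnight = 1 h 56 min; midnight → 2:02 AM = 2 h 2 min; span 3 h 58 min; less 10 min break → 3 h 48 min

3 h 48 min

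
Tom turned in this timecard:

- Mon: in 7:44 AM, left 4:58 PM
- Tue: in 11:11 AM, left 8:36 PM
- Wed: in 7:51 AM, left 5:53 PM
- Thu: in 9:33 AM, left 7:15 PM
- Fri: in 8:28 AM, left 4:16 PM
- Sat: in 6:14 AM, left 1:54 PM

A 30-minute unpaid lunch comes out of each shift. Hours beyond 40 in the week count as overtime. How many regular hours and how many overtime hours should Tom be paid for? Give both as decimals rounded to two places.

Mon: 7:44 AM–4:58 PM = 9 h 14 min; less 30 min break → 8 h 44 min
Tue: 11:11 AM–8:36 PM = 9 h 25 min; less 30 min break → 8 h 55 min
Wed: 7:51 AM–5:53 PM = 10 h 2 min; less 30 min break → 9 h 32 min
Thu: 9:33 AM–7:15 PM = 9 h 42 min; less 30 min break → 9 h 12 min
Fri: 8:28 AM–4:16 PM = 7 h 48 min; less 30 min break → 7 h 18 min
Sat: 6:14 AM–1:54 PM = 7 h 40 min; less 30 min break → 7 h 10 min
Total worked: 50 h 51 min = 50.85 h.
Threshold 40 h → overtime 10 h 51 min, regular 40 h 0 min.

Regular 40.00 hours, overtime 10.85 hours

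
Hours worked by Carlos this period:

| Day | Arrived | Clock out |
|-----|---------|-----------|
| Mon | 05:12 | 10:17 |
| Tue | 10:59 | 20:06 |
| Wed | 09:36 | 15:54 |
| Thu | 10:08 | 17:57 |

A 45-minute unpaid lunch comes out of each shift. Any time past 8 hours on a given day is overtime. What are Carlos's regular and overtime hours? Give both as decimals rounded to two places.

Mon: 05:12–10:17 = 5 h 5 min; less 45 min break → 4 h 20 min
Tue: 10:59–20:06 = 9 h 7 min; less 45 min break → 8 h 22 min
Wed: 09:36–15:54 = 6 h 18 min; less 45 min break → 5 h 33 min
Thu: 10:08–17:57 = 7 h 49 min; less 45 min break → 7 h 4 min
Mon reg 4 h 20 min / OT 0 h 0 min; Tue reg 8 h 0 min / OT 0 h 22 min; Wed reg 5 h 33 min / OT 0 h 0 min; Thu reg 7 h 4 min / OT 0 h 0 min.
Totals: regular 24 h 57 min, overtime 0 h 22 min.

Regular 24.95 hours, overtime 0.37 hours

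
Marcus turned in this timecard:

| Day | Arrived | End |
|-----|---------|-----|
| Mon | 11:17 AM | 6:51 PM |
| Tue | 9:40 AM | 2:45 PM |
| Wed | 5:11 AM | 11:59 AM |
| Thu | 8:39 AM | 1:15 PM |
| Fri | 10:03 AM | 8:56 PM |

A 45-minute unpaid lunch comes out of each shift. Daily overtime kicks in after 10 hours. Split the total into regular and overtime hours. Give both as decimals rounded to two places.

Regular 31.05 hours, overtime 0.13 hours

Mon: 11:17 AM–6:51 PM = 7 h 34 min; less 45 min break → 6 h 49 min
Tue: 9:40 AM–2:45 PM = 5 h 5 min; less 45 min break → 4 h 20 min
Wed: 5:11 AM–11:59 AM = 6 h 48 min; less 45 min break → 6 h 3 min
Thu: 8:39 AM–1:15 PM = 4 h 36 min; less 45 min break → 3 h 51 min
Fri: 10:03 AM–8:56 PM = 10 h 53 min; less 45 min break → 10 h 8 min
Mon reg 6 h 49 min / OT 0 h 0 min; Tue reg 4 h 20 min / OT 0 h 0 min; Wed reg 6 h 3 min / OT 0 h 0 min; Thu reg 3 h 51 min / OT 0 h 0 min; Fri reg 10 h 0 min / OT 0 h 8 min.
Totals: regular 31 h 3 min, overtime 0 h 8 min.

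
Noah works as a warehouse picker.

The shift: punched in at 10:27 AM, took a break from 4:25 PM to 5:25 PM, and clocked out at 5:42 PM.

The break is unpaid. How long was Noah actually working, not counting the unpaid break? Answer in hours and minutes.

The shift: 10:27 AM–5:42 PM = 7 h 15 min; less 60 min break → 6 h 15 min

6 h 15 min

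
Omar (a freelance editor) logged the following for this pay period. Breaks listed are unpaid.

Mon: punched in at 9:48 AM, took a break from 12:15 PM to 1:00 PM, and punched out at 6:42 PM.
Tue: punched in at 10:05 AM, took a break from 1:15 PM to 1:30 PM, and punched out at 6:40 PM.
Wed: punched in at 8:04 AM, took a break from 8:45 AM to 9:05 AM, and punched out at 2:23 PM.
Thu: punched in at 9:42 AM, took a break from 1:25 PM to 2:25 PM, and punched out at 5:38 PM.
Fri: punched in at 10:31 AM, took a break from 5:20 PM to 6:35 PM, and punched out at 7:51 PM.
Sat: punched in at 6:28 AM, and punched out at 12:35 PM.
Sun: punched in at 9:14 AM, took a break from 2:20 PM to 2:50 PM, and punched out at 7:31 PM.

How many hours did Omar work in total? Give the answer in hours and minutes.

53 h 23 min

Mon: 9:48 AM–6:42 PM = 8 h 54 min; less 45 min break → 8 h 9 min
Tue: 10:05 AM–6:40 PM = 8 h 35 min; less 15 min break → 8 h 20 min
Wed: 8:04 AM–2:23 PM = 6 h 19 min; less 20 min break → 5 h 59 min
Thu: 9:42 AM–5:38 PM = 7 h 56 min; less 60 min break → 6 h 56 min
Fri: 10:31 AM–7:51 PM = 9 h 20 min; less 75 min break → 8 h 5 min
Sat: 6:28 AM–12:35 PM = 6 h 7 min
Sun: 9:14 AM–7:31 PM = 10 h 17 min; less 30 min break → 9 h 47 min
Total: 8 h 9 min + 8 h 20 min + 5 h 59 min + 6 h 56 min + 8 h 5 min + 6 h 7 min + 9 h 47 min = 53 h 23 min.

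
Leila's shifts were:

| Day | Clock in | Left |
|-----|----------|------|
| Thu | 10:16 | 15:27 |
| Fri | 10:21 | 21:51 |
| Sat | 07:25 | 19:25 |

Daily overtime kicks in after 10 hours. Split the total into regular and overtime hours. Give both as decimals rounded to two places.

Regular 25.18 hours, overtime 3.50 hours

Thu: 10:16–15:27 = 5 h 11 min
Fri: 10:21–21:51 = 11 h 30 min
Sat: 07:25–19:25 = 12 h 0 min
Thu reg 5 h 11 min / OT 0 h 0 min; Fri reg 10 h 0 min / OT 1 h 30 min; Sat reg 10 h 0 min / OT 2 h 0 min.
Totals: regular 25 h 11 min, overtime 3 h 30 min.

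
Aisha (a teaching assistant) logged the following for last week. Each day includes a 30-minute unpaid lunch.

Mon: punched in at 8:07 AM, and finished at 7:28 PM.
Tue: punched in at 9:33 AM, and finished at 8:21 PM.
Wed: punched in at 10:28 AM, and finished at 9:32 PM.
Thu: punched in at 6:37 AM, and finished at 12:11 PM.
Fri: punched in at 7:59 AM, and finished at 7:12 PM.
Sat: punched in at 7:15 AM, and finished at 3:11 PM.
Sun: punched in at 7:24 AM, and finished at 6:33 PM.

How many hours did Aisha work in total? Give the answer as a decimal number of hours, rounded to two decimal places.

65.58 hours

Mon: 8:07 AM–7:28 PM = 11 h 21 min; less 30 min break → 10 h 51 min
Tue: 9:33 AM–8:21 PM = 10 h 48 min; less 30 min break → 10 h 18 min
Wed: 10:28 AM–9:32 PM = 11 h 4 min; less 30 min break → 10 h 34 min
Thu: 6:37 AM–12:11 PM = 5 h 34 min; less 30 min break → 5 h 4 min
Fri: 7:59 AM–7:12 PM = 11 h 13 min; less 30 min break → 10 h 43 min
Sat: 7:15 AM–3:11 PM = 7 h 56 min; less 30 min break → 7 h 26 min
Sun: 7:24 AM–6:33 PM = 11 h 9 min; less 30 min break → 10 h 39 min
Total: 10 h 51 min + 10 h 18 min + 10 h 34 min + 5 h 4 min + 10 h 43 min + 7 h 26 min + 10 h 39 min = 65 h 35 min.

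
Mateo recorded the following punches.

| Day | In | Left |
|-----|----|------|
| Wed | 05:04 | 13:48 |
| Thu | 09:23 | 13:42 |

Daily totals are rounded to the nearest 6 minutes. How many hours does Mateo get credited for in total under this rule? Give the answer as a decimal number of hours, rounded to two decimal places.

13.00 hours

Wed: 05:04–13:48 = 8 h 44 min → rounds to 8 h 42 min
Thu: 09:23–13:42 = 4 h 19 min → rounds to 4 h 18 min
Total credited: 13 h 0 min.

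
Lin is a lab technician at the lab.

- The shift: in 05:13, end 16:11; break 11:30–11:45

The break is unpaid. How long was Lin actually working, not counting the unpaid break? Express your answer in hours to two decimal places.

10.72 hours

The shift: 05:13–16:11 = 10 h 58 min; less 15 min break → 10 h 43 min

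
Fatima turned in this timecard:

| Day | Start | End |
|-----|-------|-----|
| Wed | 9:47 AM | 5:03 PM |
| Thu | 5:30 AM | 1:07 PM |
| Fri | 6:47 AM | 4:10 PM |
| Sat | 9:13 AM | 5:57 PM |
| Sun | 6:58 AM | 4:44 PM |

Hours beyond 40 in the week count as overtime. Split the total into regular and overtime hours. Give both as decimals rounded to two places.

Wed: 9:47 AM–5:03 PM = 7 h 16 min
Thu: 5:30 AM–1:07 PM = 7 h 37 min
Fri: 6:47 AM–4:10 PM = 9 h 23 min
Sat: 9:13 AM–5:57 PM = 8 h 44 min
Sun: 6:58 AM–4:44 PM = 9 h 46 min
Total worked: 42 h 46 min = 42.77 h.
Threshold 40 h → overtime 2 h 46 min, regular 40 h 0 min.

Regular 40.00 hours, overtime 2.77 hours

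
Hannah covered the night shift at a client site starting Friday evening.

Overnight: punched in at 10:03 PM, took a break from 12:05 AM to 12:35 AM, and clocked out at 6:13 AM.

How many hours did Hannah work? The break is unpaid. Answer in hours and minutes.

Overnight: 10:03 PM → midnight = 1 h 57 min; midnight → 6:13 AM = 6 h 13 min; span 8 h 10 min; less 30 min break → 7 h 40 min

7 h 40 min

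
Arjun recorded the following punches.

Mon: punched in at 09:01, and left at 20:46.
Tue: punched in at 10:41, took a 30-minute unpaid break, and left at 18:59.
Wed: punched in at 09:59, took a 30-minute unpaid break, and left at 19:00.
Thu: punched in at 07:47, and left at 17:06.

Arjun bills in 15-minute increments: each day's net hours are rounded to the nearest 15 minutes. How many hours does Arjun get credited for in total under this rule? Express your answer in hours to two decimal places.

Mon: 09:01–20:46 = 11 h 45 min → rounds to 11 h 45 min
Tue: 10:41–18:59 = 8 h 18 min − 30 min = 7 h 48 min → rounds to 7 h 45 min
Wed: 09:59–19:00 = 9 h 1 min − 30 min = 8 h 31 min → rounds to 8 h 30 min
Thu: 07:47–17:06 = 9 h 19 min → rounds to 9 h 15 min
Total credited: 37 h 15 min.

37.25 hours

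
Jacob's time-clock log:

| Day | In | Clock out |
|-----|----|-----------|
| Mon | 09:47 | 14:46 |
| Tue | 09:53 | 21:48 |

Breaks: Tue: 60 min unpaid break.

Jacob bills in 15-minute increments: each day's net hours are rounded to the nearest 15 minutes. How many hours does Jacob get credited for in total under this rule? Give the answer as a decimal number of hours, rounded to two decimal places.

16.00 hours

Mon: 09:47–14:46 = 4 h 59 min → rounds to 5 h 0 min
Tue: 09:53–21:48 = 11 h 55 min − 60 min = 10 h 55 min → rounds to 11 h 0 min
Total credited: 16 h 0 min.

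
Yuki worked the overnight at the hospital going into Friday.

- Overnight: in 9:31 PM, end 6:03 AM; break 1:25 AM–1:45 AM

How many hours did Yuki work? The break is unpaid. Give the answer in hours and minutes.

Overnight: 9:31 PM → midnight = 2 h 29 min; midnight → 6:03 AM = 6 h 3 min; span 8 h 32 min; less 20 min break → 8 h 12 min

8 h 12 min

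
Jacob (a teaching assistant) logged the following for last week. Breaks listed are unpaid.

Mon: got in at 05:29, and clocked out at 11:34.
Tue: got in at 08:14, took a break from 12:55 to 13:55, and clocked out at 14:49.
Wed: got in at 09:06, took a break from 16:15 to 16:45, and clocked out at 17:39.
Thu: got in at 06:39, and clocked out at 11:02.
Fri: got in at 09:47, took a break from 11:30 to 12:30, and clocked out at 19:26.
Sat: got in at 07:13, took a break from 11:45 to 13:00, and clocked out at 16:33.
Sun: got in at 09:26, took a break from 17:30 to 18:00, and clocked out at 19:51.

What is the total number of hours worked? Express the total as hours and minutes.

Mon: 05:29–11:34 = 6 h 5 min
Tue: 08:14–14:49 = 6 h 35 min; less 60 min break → 5 h 35 min
Wed: 09:06–17:39 = 8 h 33 min; less 30 min break → 8 h 3 min
Thu: 06:39–11:02 = 4 h 23 min
Fri: 09:47–19:26 = 9 h 39 min; less 60 min break → 8 h 39 min
Sat: 07:13–16:33 = 9 h 20 min; less 75 min break → 8 h 5 min
Sun: 09:26–19:51 = 10 h 25 min; less 30 min break → 9 h 55 min
Total: 6 h 5 min + 5 h 35 min + 8 h 3 min + 4 h 23 min + 8 h 39 min + 8 h 5 min + 9 h 55 min = 50 h 45 min.

50 h 45 min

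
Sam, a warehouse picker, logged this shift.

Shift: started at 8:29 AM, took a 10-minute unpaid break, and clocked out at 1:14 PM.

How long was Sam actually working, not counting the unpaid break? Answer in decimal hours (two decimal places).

4.58 hours

Shift: 8:29 AM–1:14 PM = 4 h 45 min; less 10 min break → 4 h 35 min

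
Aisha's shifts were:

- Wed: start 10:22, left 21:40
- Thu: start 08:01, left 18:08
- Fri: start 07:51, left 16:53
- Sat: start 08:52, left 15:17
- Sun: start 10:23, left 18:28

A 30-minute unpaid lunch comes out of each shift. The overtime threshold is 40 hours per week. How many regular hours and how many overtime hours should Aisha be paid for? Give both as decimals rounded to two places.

Wed: 10:22–21:40 = 11 h 18 min; less 30 min break → 10 h 48 min
Thu: 08:01–18:08 = 10 h 7 min; less 30 min break → 9 h 37 min
Fri: 07:51–16:53 = 9 h 2 min; less 30 min break → 8 h 32 min
Sat: 08:52–15:17 = 6 h 25 min; less 30 min break → 5 h 55 min
Sun: 10:23–18:28 = 8 h 5 min; less 30 min break → 7 h 35 min
Total worked: 42 h 27 min = 42.45 h.
Threshold 40 h → overtime 2 h 27 min, regular 40 h 0 min.

Regular 40.00 hours, overtime 2.45 hours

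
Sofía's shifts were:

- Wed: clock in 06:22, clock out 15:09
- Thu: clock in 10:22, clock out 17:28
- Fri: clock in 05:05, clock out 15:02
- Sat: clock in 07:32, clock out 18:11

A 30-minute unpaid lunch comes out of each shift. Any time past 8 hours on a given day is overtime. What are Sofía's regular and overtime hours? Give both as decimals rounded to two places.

Regular 30.60 hours, overtime 3.88 hours

Wed: 06:22–15:09 = 8 h 47 min; less 30 min break → 8 h 17 min
Thu: 10:22–17:28 = 7 h 6 min; less 30 min break → 6 h 36 min
Fri: 05:05–15:02 = 9 h 57 min; less 30 min break → 9 h 27 min
Sat: 07:32–18:11 = 10 h 39 min; less 30 min break → 10 h 9 min
Wed reg 8 h 0 min / OT 0 h 17 min; Thu reg 6 h 36 min / OT 0 h 0 min; Fri reg 8 h 0 min / OT 1 h 27 min; Sat reg 8 h 0 min / OT 2 h 9 min.
Totals: regular 30 h 36 min, overtime 3 h 53 min.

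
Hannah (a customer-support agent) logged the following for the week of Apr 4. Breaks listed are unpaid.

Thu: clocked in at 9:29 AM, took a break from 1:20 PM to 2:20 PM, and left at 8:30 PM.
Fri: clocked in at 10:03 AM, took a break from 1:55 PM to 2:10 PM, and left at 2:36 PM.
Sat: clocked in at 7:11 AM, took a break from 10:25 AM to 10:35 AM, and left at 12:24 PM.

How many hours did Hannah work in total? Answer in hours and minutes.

19 h 22 min

Thu: 9:29 AM–8:30 PM = 11 h 1 min; less 60 min break → 10 h 1 min
Fri: 10:03 AM–2:36 PM = 4 h 33 min; less 15 min break → 4 h 18 min
Sat: 7:11 AM–12:24 PM = 5 h 13 min; less 10 min break → 5 h 3 min
Total: 10 h 1 min + 4 h 18 min + 5 h 3 min = 19 h 22 min.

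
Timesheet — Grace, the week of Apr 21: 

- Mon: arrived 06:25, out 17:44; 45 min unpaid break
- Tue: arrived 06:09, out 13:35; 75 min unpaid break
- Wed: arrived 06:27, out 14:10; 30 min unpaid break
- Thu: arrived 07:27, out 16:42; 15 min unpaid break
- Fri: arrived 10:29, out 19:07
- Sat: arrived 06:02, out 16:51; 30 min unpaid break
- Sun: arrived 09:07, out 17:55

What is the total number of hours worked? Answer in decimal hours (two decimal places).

60.72 hours

Mon: 06:25–17:44 = 11 h 19 min; less 45 min break → 10 h 34 min
Tue: 06:09–13:35 = 7 h 26 min; less 75 min break → 6 h 11 min
Wed: 06:27–14:10 = 7 h 43 min; less 30 min break → 7 h 13 min
Thu: 07:27–16:42 = 9 h 15 min; less 15 min break → 9 h 0 min
Fri: 10:29–19:07 = 8 h 38 min
Sat: 06:02–16:51 = 10 h 49 min; less 30 min break → 10 h 19 min
Sun: 09:07–17:55 = 8 h 48 min
Total: 10 h 34 min + 6 h 11 min + 7 h 13 min + 9 h 0 min + 8 h 38 min + 10 h 19 min + 8 h 48 min = 60 h 43 min.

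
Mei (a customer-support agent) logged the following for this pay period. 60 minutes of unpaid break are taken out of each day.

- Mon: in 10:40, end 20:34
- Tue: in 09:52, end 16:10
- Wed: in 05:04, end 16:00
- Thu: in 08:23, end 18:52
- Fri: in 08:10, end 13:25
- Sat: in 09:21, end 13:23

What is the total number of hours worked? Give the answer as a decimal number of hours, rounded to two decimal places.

40.90 hours

Mon: 10:40–20:34 = 9 h 54 min; less 60 min break → 8 h 54 min
Tue: 09:52–16:10 = 6 h 18 min; less 60 min break → 5 h 18 min
Wed: 05:04–16:00 = 10 h 56 min; less 60 min break → 9 h 56 min
Thu: 08:23–18:52 = 10 h 29 min; less 60 min break → 9 h 29 min
Fri: 08:10–13:25 = 5 h 15 min; less 60 min break → 4 h 15 min
Sat: 09:21–13:23 = 4 h 2 min; less 60 min break → 3 h 2 min
Total: 8 h 54 min + 5 h 18 min + 9 h 56 min + 9 h 29 min + 4 h 15 min + 3 h 2 min = 40 h 54 min.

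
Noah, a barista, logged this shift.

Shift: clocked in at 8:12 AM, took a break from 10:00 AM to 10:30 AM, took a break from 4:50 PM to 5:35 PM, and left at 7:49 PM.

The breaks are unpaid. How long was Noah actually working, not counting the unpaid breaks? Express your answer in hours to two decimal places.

Shift: 8:12 AM–7:49 PM = 11 h 37 min; less 75 min break → 10 h 22 min

10.37 hours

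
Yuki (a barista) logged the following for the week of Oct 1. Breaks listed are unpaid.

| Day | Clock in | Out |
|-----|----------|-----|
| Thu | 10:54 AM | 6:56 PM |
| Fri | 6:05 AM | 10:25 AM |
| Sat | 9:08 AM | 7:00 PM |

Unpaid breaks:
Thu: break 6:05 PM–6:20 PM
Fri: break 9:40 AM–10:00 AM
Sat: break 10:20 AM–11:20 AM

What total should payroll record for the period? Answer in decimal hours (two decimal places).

20.65 hours

Thu: 10:54 AM–6:56 PM = 8 h 2 min; less 15 min break → 7 h 47 min
Fri: 6:05 AM–10:25 AM = 4 h 20 min; less 20 min break → 4 h 0 min
Sat: 9:08 AM–7:00 PM = 9 h 52 min; less 60 min break → 8 h 52 min
Total: 7 h 47 min + 4 h 0 min + 8 h 52 min = 20 h 39 min.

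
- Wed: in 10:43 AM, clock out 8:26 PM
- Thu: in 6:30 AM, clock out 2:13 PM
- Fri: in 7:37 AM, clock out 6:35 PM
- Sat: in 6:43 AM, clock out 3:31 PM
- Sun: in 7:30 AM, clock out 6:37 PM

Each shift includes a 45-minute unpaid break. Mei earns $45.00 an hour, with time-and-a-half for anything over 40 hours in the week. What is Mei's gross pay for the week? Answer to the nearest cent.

Wed: 10:43 AM–8:26 PM = 9 h 43 min; less 45 min break → 8 h 58 min
Thu: 6:30 AM–2:13 PM = 7 h 43 min; less 45 min break → 6 h 58 min
Fri: 7:37 AM–6:35 PM = 10 h 58 min; less 45 min break → 10 h 13 min
Sat: 6:43 AM–3:31 PM = 8 h 48 min; less 45 min break → 8 h 3 min
Sun: 7:30 AM–6:37 PM = 11 h 7 min; less 45 min break → 10 h 22 min
Total worked: 44 h 34 min = 2674 min.
Regular 40 h 0 min = 2400 min at $45.00/h; overtime 4 h 34 min = 274 min at $67.50/h.
Pay = (2400 × $45.00 + 274 × $67.50) ÷ 60 = $2108.25.

$2108.25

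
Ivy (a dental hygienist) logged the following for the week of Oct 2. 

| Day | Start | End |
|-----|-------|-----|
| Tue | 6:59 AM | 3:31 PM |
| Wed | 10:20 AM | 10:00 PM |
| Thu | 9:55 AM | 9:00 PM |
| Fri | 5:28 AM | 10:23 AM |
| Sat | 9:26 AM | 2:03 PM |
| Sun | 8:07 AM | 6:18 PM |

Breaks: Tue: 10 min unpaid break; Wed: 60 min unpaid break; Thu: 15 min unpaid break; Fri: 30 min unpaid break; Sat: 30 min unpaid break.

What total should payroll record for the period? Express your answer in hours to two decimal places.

Tue: 6:59 AM–3:31 PM = 8 h 32 min; less 10 min break → 8 h 22 min
Wed: 10:20 AM–10:00 PM = 11 h 40 min; less 60 min break → 10 h 40 min
Thu: 9:55 AM–9:00 PM = 11 h 5 min; less 15 min break → 10 h 50 min
Fri: 5:28 AM–10:23 AM = 4 h 55 min; less 30 min break → 4 h 25 min
Sat: 9:26 AM–2:03 PM = 4 h 37 min; less 30 min break → 4 h 7 min
Sun: 8:07 AM–6:18 PM = 10 h 11 min
Total: 8 h 22 min + 10 h 40 min + 10 h 50 min + 4 h 25 min + 4 h 7 min + 10 h 11 min = 48 h 35 min.

48.58 hours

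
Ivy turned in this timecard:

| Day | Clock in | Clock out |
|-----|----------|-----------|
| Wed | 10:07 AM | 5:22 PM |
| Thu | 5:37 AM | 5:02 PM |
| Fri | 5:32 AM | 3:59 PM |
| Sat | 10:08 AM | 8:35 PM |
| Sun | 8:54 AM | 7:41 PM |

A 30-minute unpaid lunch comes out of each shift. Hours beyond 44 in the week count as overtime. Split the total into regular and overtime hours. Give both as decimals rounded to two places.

Wed: 10:07 AM–5:22 PM = 7 h 15 min; less 30 min break → 6 h 45 min
Thu: 5:37 AM–5:02 PM = 11 h 25 min; less 30 min break → 10 h 55 min
Fri: 5:32 AM–3:59 PM = 10 h 27 min; less 30 min break → 9 h 57 min
Sat: 10:08 AM–8:35 PM = 10 h 27 min; less 30 min break → 9 h 57 min
Sun: 8:54 AM–7:41 PM = 10 h 47 min; less 30 min break → 10 h 17 min
Total worked: 47 h 51 min = 47.85 h.
Threshold 44 h → overtime 3 h 51 min, regular 44 h 0 min.

Regular 44.00 hours, overtime 3.85 hours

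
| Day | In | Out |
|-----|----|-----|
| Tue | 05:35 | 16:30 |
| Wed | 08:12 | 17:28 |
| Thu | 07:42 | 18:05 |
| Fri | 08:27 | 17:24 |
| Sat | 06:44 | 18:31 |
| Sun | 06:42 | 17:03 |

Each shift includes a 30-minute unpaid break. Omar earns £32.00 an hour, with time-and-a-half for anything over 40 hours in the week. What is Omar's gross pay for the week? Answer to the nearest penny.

Tue: 05:35–16:30 = 10 h 55 min; less 30 min break → 10 h 25 min
Wed: 08:12–17:28 = 9 h 16 min; less 30 min break → 8 h 46 min
Thu: 07:42–18:05 = 10 h 23 min; less 30 min break → 9 h 53 min
Fri: 08:27–17:24 = 8 h 57 min; less 30 min break → 8 h 27 min
Sat: 06:44–18:31 = 11 h 47 min; less 30 min break → 11 h 17 min
Sun: 06:42–17:03 = 10 h 21 min; less 30 min break → 9 h 51 min
Total worked: 58 h 39 min = 3519 min.
Regular 40 h 0 min = 2400 min at £32.00/h; overtime 18 h 39 min = 1119 min at £48.00/h.
Pay = (2400 × £32.00 + 1119 × £48.00) ÷ 60 = £2175.20.

£2175.20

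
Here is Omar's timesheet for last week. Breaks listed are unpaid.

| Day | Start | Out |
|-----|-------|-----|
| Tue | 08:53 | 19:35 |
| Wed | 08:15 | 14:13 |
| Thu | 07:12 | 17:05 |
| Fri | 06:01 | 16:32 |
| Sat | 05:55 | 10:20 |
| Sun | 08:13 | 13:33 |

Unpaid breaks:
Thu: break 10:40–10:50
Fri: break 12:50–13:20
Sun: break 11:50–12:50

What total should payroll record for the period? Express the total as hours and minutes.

Tue: 08:53–19:35 = 10 h 42 min
Wed: 08:15–14:13 = 5 h 58 min
Thu: 07:12–17:05 = 9 h 53 min; less 10 min break → 9 h 43 min
Fri: 06:01–16:32 = 10 h 31 min; less 30 min break → 10 h 1 min
Sat: 05:55–10:20 = 4 h 25 min
Sun: 08:13–13:33 = 5 h 20 min; less 60 min break → 4 h 20 min
Total: 10 h 42 min + 5 h 58 min + 9 h 43 min + 10 h 1 min + 4 h 25 min + 4 h 20 min = 45 h 9 min.

45 h 9 min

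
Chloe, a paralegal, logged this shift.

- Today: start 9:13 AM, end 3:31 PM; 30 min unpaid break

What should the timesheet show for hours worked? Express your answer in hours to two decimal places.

5.80 hours

Today: 9:13 AM–3:31 PM = 6 h 18 min; less 30 min break → 5 h 48 min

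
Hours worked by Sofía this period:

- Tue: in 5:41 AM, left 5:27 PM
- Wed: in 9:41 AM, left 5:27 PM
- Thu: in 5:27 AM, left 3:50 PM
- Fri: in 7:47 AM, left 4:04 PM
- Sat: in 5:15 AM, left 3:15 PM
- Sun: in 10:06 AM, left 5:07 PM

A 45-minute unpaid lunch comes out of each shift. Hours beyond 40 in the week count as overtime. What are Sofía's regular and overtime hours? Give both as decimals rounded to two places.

Tue: 5:41 AM–5:27 PM = 11 h 46 min; less 45 min break → 11 h 1 min
Wed: 9:41 AM–5:27 PM = 7 h 46 min; less 45 min break → 7 h 1 min
Thu: 5:27 AM–3:50 PM = 10 h 23 min; less 45 min break → 9 h 38 min
Fri: 7:47 AM–4:04 PM = 8 h 17 min; less 45 min break → 7 h 32 min
Sat: 5:15 AM–3:15 PM = 10 h 0 min; less 45 min break → 9 h 15 min
Sun: 10:06 AM–5:07 PM = 7 h 1 min; less 45 min break → 6 h 16 min
Total worked: 50 h 43 min = 50.72 h.
Threshold 40 h → overtime 10 h 43 min, regular 40 h 0 min.

Regular 40.00 hours, overtime 10.72 hours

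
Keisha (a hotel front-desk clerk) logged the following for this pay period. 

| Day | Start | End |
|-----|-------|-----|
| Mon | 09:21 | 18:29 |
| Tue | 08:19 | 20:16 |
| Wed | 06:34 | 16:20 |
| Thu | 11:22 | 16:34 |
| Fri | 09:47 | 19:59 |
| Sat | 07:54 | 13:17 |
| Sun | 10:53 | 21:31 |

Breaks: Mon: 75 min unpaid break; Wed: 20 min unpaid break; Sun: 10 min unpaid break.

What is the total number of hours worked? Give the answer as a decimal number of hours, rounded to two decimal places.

60.52 hours

Mon: 09:21–18:29 = 9 h 8 min; less 75 min break → 7 h 53 min
Tue: 08:19–20:16 = 11 h 57 min
Wed: 06:34–16:20 = 9 h 46 min; less 20 min break → 9 h 26 min
Thu: 11:22–16:34 = 5 h 12 min
Fri: 09:47–19:59 = 10 h 12 min
Sat: 07:54–13:17 = 5 h 23 min
Sun: 10:53–21:31 = 10 h 38 min; less 10 min break → 10 h 28 min
Total: 7 h 53 min + 11 h 57 min + 9 h 26 min + 5 h 12 min + 10 h 12 min + 5 h 23 min + 10 h 28 min = 60 h 31 min.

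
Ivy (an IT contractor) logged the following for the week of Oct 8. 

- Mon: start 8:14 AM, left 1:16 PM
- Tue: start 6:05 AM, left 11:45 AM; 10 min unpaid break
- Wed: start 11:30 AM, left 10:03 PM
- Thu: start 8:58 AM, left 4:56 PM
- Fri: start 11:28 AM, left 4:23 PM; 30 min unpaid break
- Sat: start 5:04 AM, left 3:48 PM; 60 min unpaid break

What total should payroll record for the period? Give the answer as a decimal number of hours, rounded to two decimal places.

Mon: 8:14 AM–1:16 PM = 5 h 2 min
Tue: 6:05 AM–11:45 AM = 5 h 40 min; less 10 min break → 5 h 30 min
Wed: 11:30 AM–10:03 PM = 10 h 33 min
Thu: 8:58 AM–4:56 PM = 7 h 58 min
Fri: 11:28 AM–4:23 PM = 4 h 55 min; less 30 min break → 4 h 25 min
Sat: 5:04 AM–3:48 PM = 10 h 44 min; less 60 min break → 9 h 44 min
Total: 5 h 2 min + 5 h 30 min + 10 h 33 min + 7 h 58 min + 4 h 25 min + 9 h 44 min = 43 h 12 min.

43.20 hours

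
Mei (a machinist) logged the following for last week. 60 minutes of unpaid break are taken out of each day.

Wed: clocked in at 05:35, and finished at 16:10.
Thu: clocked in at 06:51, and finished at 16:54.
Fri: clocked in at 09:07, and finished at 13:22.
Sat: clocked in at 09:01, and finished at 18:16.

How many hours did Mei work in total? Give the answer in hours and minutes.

30 h 8 min

Wed: 05:35–16:10 = 10 h 35 min; less 60 min break → 9 h 35 min
Thu: 06:51–16:54 = 10 h 3 min; less 60 min break → 9 h 3 min
Fri: 09:07–13:22 = 4 h 15 min; less 60 min break → 3 h 15 min
Sat: 09:01–18:16 = 9 h 15 min; less 60 min break → 8 h 15 min
Total: 9 h 35 min + 9 h 3 min + 3 h 15 min + 8 h 15 min = 30 h 8 min.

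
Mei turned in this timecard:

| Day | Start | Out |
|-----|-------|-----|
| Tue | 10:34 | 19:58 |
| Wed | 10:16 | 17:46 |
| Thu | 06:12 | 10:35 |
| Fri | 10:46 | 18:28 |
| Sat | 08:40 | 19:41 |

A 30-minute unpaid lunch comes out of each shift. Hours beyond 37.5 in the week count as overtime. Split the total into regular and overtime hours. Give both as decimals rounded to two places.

Tue: 10:34–19:58 = 9 h 24 min; less 30 min break → 8 h 54 min
Wed: 10:16–17:46 = 7 h 30 min; less 30 min break → 7 h 0 min
Thu: 06:12–10:35 = 4 h 23 min; less 30 min break → 3 h 53 min
Fri: 10:46–18:28 = 7 h 42 min; less 30 min break → 7 h 12 min
Sat: 08:40–19:41 = 11 h 1 min; less 30 min break → 10 h 31 min
Total worked: 37 h 30 min = 37.50 h.
Threshold 37.5 h → overtime 0 h 0 min, regular 37 h 30 min.

Regular 37.50 hours, overtime 0.00 hours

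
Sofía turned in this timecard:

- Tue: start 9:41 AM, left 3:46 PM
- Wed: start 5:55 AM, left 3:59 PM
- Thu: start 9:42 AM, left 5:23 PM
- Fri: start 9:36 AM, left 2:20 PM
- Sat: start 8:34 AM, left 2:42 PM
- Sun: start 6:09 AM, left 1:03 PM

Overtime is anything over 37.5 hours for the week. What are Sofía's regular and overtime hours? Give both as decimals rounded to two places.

Regular 37.50 hours, overtime 4.10 hours

Tue: 9:41 AM–3:46 PM = 6 h 5 min
Wed: 5:55 AM–3:59 PM = 10 h 4 min
Thu: 9:42 AM–5:23 PM = 7 h 41 min
Fri: 9:36 AM–2:20 PM = 4 h 44 min
Sat: 8:34 AM–2:42 PM = 6 h 8 min
Sun: 6:09 AM–1:03 PM = 6 h 54 min
Total worked: 41 h 36 min = 41.60 h.
Threshold 37.5 h → overtime 4 h 6 min, regular 37 h 30 min.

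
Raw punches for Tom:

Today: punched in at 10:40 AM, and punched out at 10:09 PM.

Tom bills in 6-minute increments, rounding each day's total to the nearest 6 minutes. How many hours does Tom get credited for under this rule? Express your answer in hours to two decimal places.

11.50 hours

Today: 10:40 AM–10:09 PM = 11 h 29 min → rounds to 11 h 30 min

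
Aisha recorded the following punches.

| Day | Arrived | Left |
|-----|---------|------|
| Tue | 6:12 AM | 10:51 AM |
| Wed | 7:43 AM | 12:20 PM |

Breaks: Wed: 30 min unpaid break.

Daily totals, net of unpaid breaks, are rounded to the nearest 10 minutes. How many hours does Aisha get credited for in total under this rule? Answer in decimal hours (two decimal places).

8.83 hours

Tue: 6:12 AM–10:51 AM = 4 h 39 min → rounds to 4 h 40 min
Wed: 7:43 AM–12:20 PM = 4 h 37 min − 30 min = 4 h 7 min → rounds to 4 h 10 min
Total credited: 8 h 50 min.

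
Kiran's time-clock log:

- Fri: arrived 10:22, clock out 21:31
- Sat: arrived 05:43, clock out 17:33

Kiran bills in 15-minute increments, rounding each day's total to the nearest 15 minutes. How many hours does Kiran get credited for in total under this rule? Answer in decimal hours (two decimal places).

23.00 hours

Fri: 10:22–21:31 = 11 h 9 min → rounds to 11 h 15 min
Sat: 05:43–17:33 = 11 h 50 min → rounds to 11 h 45 min
Total credited: 23 h 0 min.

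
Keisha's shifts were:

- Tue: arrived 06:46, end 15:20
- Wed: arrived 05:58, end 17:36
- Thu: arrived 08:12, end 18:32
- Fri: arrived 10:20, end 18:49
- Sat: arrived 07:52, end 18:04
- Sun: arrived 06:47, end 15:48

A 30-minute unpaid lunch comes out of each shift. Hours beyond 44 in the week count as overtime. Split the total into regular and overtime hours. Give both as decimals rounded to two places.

Tue: 06:46–15:20 = 8 h 34 min; less 30 min break → 8 h 4 min
Wed: 05:58–17:36 = 11 h 38 min; less 30 min break → 11 h 8 min
Thu: 08:12–18:32 = 10 h 20 min; less 30 min break → 9 h 50 min
Fri: 10:20–18:49 = 8 h 29 min; less 30 min break → 7 h 59 min
Sat: 07:52–18:04 = 10 h 12 min; less 30 min break → 9 h 42 min
Sun: 06:47–15:48 = 9 h 1 min; less 30 min break → 8 h 31 min
Total worked: 55 h 14 min = 55.23 h.
Threshold 44 h → overtime 11 h 14 min, regular 44 h 0 min.

Regular 44.00 hours, overtime 11.23 hours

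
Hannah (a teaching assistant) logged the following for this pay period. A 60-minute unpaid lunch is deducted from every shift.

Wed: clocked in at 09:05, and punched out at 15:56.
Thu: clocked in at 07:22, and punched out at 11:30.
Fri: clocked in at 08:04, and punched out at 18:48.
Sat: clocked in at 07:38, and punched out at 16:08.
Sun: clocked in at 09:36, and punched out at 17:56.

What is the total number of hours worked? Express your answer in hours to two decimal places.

Wed: 09:05–15:56 = 6 h 51 min; less 60 min break → 5 h 51 min
Thu: 07:22–11:30 = 4 h 8 min; less 60 min break → 3 h 8 min
Fri: 08:04–18:48 = 10 h 44 min; less 60 min break → 9 h 44 min
Sat: 07:38–16:08 = 8 h 30 min; less 60 min break → 7 h 30 min
Sun: 09:36–17:56 = 8 h 20 min; less 60 min break → 7 h 20 min
Total: 5 h 51 min + 3 h 8 min + 9 h 44 min + 7 h 30 min + 7 h 20 min = 33 h 33 min.

33.55 hours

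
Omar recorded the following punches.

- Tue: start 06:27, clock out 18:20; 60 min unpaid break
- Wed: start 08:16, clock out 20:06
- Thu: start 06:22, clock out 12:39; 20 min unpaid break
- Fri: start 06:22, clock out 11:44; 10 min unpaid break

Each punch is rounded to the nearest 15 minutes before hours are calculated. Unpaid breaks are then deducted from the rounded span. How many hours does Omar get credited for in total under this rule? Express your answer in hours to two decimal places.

34.00 hours

Tue: in 06:27→06:30, out 18:20→18:15; 11 h 45 min − 60 min = 10 h 45 min
Wed: in 08:16→08:15, out 20:06→20:00; 11 h 45 min
Thu: in 06:22→06:15, out 12:39→12:45; 6 h 30 min − 20 min = 6 h 10 min
Fri: in 06:22→06:15, out 11:44→11:45; 5 h 30 min − 10 min = 5 h 20 min
Total credited: 34 h 0 min.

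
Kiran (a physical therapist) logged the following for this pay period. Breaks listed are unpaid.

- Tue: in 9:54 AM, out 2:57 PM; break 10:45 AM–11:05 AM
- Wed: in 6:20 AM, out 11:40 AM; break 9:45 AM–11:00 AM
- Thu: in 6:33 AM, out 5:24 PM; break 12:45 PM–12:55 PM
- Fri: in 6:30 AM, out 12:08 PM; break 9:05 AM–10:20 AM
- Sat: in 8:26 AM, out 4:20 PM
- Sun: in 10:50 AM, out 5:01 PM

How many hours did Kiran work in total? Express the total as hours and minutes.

Tue: 9:54 AM–2:57 PM = 5 h 3 min; less 20 min break → 4 h 43 min
Wed: 6:20 AM–11:40 AM = 5 h 20 min; less 75 min break → 4 h 5 min
Thu: 6:33 AM–5:24 PM = 10 h 51 min; less 10 min break → 10 h 41 min
Fri: 6:30 AM–12:08 PM = 5 h 38 min; less 75 min break → 4 h 23 min
Sat: 8:26 AM–4:20 PM = 7 h 54 min
Sun: 10:50 AM–5:01 PM = 6 h 11 min
Total: 4 h 43 min + 4 h 5 min + 10 h 41 min + 4 h 23 min + 7 h 54 min + 6 h 11 min = 37 h 57 min.

37 h 57 min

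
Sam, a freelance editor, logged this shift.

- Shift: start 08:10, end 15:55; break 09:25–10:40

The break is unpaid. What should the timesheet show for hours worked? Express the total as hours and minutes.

6 h 30 min

Shift: 08:10–15:55 = 7 h 45 min; less 75 min break → 6 h 30 min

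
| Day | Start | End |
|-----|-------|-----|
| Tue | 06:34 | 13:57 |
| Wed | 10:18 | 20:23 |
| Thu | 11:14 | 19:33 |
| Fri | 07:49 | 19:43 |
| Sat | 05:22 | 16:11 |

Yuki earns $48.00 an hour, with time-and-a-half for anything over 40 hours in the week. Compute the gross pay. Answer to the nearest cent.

$2532.00

Tue: 06:34–13:57 = 7 h 23 min
Wed: 10:18–20:23 = 10 h 5 min
Thu: 11:14–19:33 = 8 h 19 min
Fri: 07:49–19:43 = 11 h 54 min
Sat: 05:22–16:11 = 10 h 49 min
Total worked: 48 h 30 min = 2910 min.
Regular 40 h 0 min = 2400 min at $48.00/h; overtime 8 h 30 min = 510 min at $72.00/h.
Pay = (2400 × $48.00 + 510 × $72.00) ÷ 60 = $2532.00.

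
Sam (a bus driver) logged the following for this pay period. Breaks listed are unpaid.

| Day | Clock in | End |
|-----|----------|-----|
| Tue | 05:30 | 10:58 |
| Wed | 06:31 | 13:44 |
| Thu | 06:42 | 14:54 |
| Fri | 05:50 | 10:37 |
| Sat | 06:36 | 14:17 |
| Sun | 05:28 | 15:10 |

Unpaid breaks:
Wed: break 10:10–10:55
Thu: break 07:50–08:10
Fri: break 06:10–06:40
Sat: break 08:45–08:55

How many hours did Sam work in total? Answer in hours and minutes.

41 h 18 min

Tue: 05:30–10:58 = 5 h 28 min
Wed: 06:31–13:44 = 7 h 13 min; less 45 min break → 6 h 28 min
Thu: 06:42–14:54 = 8 h 12 min; less 20 min break → 7 h 52 min
Fri: 05:50–10:37 = 4 h 47 min; less 30 min break → 4 h 17 min
Sat: 06:36–14:17 = 7 h 41 min; less 10 min break → 7 h 31 min
Sun: 05:28–15:10 = 9 h 42 min
Total: 5 h 28 min + 6 h 28 min + 7 h 52 min + 4 h 17 min + 7 h 31 min + 9 h 42 min = 41 h 18 min.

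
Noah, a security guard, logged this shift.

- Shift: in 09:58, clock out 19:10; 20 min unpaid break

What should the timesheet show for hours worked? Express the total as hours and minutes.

Shift: 09:58–19:10 = 9 h 12 min; less 20 min break → 8 h 52 min

8 h 52 min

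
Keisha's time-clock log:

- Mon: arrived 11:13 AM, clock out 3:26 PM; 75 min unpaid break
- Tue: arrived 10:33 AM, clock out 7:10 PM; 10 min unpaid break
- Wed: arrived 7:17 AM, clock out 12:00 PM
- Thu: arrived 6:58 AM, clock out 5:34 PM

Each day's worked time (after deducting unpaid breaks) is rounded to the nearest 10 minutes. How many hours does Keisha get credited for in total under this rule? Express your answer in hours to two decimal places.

Mon: 11:13 AM–3:26 PM = 4 h 13 min − 75 min = 2 h 58 min → rounds to 3 h 0 min
Tue: 10:33 AM–7:10 PM = 8 h 37 min − 10 min = 8 h 27 min → rounds to 8 h 30 min
Wed: 7:17 AM–12:00 PM = 4 h 43 min → rounds to 4 h 40 min
Thu: 6:58 AM–5:34 PM = 10 h 36 min → rounds to 10 h 40 min
Total credited: 26 h 50 min.

26.83 hours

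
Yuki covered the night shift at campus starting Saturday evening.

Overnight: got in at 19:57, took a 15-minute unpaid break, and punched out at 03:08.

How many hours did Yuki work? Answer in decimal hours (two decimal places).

6.93 hours

Overnight: 19:57 → midnight = 4 h 3 min; midnight → 03:08 = 3 h 8 min; span 7 h 11 min; less 15 min break → 6 h 56 min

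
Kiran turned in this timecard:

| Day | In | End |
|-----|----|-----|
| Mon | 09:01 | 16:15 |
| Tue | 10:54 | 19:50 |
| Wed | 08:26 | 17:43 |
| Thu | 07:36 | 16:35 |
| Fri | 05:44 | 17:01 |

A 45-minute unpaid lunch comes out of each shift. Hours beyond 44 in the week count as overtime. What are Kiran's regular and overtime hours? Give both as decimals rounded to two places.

Mon: 09:01–16:15 = 7 h 14 min; less 45 min break → 6 h 29 min
Tue: 10:54–19:50 = 8 h 56 min; less 45 min break → 8 h 11 min
Wed: 08:26–17:43 = 9 h 17 min; less 45 min break → 8 h 32 min
Thu: 07:36–16:35 = 8 h 59 min; less 45 min break → 8 h 14 min
Fri: 05:44–17:01 = 11 h 17 min; less 45 min break → 10 h 32 min
Total worked: 41 h 58 min = 41.97 h.
Threshold 44 h → overtime 0 h 0 min, regular 41 h 58 min.

Regular 41.97 hours, overtime 0.00 hours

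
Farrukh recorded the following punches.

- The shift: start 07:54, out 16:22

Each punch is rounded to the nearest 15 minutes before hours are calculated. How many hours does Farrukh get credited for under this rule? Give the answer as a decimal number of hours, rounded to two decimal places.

The shift: in 07:54→08:00, out 16:22→16:15; 8 h 15 min

8.25 hours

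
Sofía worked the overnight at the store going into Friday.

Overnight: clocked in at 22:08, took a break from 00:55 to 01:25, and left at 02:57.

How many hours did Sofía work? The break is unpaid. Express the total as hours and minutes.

4 h 19 min

Overnight: 22:08 → midnight = 1 h 52 min; midnight → 02:57 = 2 h 57 min; span 4 h 49 min; less 30 min break → 4 h 19 min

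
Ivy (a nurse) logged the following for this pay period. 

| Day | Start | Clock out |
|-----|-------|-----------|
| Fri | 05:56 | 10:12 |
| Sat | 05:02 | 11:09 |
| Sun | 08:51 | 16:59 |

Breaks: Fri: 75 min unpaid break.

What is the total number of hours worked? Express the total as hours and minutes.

Fri: 05:56–10:12 = 4 h 16 min; less 75 min break → 3 h 1 min
Sat: 05:02–11:09 = 6 h 7 min
Sun: 08:51–16:59 = 8 h 8 min
Total: 3 h 1 min + 6 h 7 min + 8 h 8 min = 17 h 16 min.

17 h 16 min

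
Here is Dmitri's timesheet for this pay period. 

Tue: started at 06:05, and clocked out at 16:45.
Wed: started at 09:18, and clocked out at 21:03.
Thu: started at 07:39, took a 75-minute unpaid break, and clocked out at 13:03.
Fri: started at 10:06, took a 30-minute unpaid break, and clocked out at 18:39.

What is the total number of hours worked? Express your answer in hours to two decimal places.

Tue: 06:05–16:45 = 10 h 40 min
Wed: 09:18–21:03 = 11 h 45 min
Thu: 07:39–13:03 = 5 h 24 min; less 75 min break → 4 h 9 min
Fri: 10:06–18:39 = 8 h 33 min; less 30 min break → 8 h 3 min
Total: 10 h 40 min + 11 h 45 min + 4 h 9 min + 8 h 3 min = 34 h 37 min.

34.62 hours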